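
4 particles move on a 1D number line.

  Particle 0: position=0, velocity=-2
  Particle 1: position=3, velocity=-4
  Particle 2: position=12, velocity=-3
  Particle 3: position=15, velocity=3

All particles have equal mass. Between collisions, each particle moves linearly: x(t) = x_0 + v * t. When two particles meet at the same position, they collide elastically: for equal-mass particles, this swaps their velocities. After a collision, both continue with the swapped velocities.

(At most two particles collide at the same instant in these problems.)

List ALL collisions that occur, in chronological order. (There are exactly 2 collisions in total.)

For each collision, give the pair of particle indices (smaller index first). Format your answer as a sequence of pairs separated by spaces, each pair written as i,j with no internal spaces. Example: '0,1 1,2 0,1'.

Collision at t=3/2: particles 0 and 1 swap velocities; positions: p0=-3 p1=-3 p2=15/2 p3=39/2; velocities now: v0=-4 v1=-2 v2=-3 v3=3
Collision at t=12: particles 1 and 2 swap velocities; positions: p0=-45 p1=-24 p2=-24 p3=51; velocities now: v0=-4 v1=-3 v2=-2 v3=3

Answer: 0,1 1,2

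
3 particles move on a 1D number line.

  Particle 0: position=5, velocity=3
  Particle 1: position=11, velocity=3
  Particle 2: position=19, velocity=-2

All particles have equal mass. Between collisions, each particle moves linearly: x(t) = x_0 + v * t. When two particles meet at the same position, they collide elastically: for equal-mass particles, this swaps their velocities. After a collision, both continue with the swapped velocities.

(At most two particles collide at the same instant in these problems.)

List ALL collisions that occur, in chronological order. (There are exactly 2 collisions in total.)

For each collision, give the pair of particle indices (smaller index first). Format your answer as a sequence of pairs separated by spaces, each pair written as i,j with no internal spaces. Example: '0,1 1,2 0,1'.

Collision at t=8/5: particles 1 and 2 swap velocities; positions: p0=49/5 p1=79/5 p2=79/5; velocities now: v0=3 v1=-2 v2=3
Collision at t=14/5: particles 0 and 1 swap velocities; positions: p0=67/5 p1=67/5 p2=97/5; velocities now: v0=-2 v1=3 v2=3

Answer: 1,2 0,1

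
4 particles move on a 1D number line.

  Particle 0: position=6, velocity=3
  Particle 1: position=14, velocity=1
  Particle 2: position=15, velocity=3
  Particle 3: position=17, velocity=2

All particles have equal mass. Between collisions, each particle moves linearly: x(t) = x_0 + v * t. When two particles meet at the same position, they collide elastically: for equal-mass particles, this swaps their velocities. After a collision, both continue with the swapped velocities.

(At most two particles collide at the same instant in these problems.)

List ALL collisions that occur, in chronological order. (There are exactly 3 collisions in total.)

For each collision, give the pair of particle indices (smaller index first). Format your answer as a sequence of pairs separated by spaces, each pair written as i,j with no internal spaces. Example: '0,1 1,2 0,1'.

Answer: 2,3 0,1 1,2

Derivation:
Collision at t=2: particles 2 and 3 swap velocities; positions: p0=12 p1=16 p2=21 p3=21; velocities now: v0=3 v1=1 v2=2 v3=3
Collision at t=4: particles 0 and 1 swap velocities; positions: p0=18 p1=18 p2=25 p3=27; velocities now: v0=1 v1=3 v2=2 v3=3
Collision at t=11: particles 1 and 2 swap velocities; positions: p0=25 p1=39 p2=39 p3=48; velocities now: v0=1 v1=2 v2=3 v3=3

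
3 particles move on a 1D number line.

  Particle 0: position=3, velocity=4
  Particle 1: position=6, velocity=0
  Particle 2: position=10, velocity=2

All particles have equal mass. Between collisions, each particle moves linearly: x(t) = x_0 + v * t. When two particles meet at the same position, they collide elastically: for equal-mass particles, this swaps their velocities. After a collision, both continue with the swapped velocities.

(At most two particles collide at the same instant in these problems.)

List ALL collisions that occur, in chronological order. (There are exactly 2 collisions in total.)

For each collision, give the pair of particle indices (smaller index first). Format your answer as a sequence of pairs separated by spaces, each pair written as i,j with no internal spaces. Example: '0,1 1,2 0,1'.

Collision at t=3/4: particles 0 and 1 swap velocities; positions: p0=6 p1=6 p2=23/2; velocities now: v0=0 v1=4 v2=2
Collision at t=7/2: particles 1 and 2 swap velocities; positions: p0=6 p1=17 p2=17; velocities now: v0=0 v1=2 v2=4

Answer: 0,1 1,2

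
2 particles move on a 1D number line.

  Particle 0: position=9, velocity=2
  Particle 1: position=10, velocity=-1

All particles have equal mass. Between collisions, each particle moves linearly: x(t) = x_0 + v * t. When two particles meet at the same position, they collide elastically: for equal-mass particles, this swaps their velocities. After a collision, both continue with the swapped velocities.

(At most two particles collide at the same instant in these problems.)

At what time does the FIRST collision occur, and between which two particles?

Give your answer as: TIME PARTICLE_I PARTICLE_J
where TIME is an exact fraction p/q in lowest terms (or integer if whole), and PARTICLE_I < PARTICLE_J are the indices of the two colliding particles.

Pair (0,1): pos 9,10 vel 2,-1 -> gap=1, closing at 3/unit, collide at t=1/3
Earliest collision: t=1/3 between 0 and 1

Answer: 1/3 0 1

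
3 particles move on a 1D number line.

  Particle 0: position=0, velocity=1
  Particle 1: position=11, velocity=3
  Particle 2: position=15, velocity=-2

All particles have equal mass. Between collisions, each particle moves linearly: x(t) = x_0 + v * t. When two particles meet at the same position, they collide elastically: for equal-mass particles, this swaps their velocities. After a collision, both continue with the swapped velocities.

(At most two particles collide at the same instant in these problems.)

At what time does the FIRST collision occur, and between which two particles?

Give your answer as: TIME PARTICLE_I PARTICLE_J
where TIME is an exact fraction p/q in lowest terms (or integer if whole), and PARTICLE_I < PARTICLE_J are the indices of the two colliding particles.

Pair (0,1): pos 0,11 vel 1,3 -> not approaching (rel speed -2 <= 0)
Pair (1,2): pos 11,15 vel 3,-2 -> gap=4, closing at 5/unit, collide at t=4/5
Earliest collision: t=4/5 between 1 and 2

Answer: 4/5 1 2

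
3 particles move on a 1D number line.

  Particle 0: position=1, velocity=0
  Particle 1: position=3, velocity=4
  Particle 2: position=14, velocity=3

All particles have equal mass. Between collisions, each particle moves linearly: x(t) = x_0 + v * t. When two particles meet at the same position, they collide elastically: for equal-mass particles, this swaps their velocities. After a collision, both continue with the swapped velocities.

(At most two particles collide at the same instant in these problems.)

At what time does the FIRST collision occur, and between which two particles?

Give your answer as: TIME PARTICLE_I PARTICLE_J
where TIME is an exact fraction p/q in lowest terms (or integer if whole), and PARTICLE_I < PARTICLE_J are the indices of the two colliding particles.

Pair (0,1): pos 1,3 vel 0,4 -> not approaching (rel speed -4 <= 0)
Pair (1,2): pos 3,14 vel 4,3 -> gap=11, closing at 1/unit, collide at t=11
Earliest collision: t=11 between 1 and 2

Answer: 11 1 2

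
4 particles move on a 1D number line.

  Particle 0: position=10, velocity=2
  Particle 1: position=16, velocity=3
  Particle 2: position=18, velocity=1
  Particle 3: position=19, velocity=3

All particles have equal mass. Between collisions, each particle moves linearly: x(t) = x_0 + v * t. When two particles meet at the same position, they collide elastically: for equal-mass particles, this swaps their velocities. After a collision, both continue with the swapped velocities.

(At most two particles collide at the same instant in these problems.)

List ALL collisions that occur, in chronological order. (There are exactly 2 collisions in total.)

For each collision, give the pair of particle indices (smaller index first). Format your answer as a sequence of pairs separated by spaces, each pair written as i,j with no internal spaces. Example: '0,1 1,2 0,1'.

Collision at t=1: particles 1 and 2 swap velocities; positions: p0=12 p1=19 p2=19 p3=22; velocities now: v0=2 v1=1 v2=3 v3=3
Collision at t=8: particles 0 and 1 swap velocities; positions: p0=26 p1=26 p2=40 p3=43; velocities now: v0=1 v1=2 v2=3 v3=3

Answer: 1,2 0,1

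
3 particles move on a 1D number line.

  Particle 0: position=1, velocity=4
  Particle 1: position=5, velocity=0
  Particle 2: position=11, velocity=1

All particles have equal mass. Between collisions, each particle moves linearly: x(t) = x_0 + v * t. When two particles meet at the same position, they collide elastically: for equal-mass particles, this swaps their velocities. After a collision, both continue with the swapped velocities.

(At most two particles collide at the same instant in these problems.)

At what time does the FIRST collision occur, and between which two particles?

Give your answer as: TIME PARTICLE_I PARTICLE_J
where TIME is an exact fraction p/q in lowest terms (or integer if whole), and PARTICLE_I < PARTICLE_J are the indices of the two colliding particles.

Pair (0,1): pos 1,5 vel 4,0 -> gap=4, closing at 4/unit, collide at t=1
Pair (1,2): pos 5,11 vel 0,1 -> not approaching (rel speed -1 <= 0)
Earliest collision: t=1 between 0 and 1

Answer: 1 0 1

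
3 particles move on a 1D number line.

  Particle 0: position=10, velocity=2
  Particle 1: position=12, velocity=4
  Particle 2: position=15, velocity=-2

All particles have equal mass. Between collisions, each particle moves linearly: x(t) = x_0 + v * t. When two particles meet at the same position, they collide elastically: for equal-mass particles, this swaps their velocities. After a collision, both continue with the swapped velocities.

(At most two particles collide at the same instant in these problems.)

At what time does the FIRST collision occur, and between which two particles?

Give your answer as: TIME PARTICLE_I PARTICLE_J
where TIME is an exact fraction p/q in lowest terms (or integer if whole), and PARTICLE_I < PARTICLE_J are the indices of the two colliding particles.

Pair (0,1): pos 10,12 vel 2,4 -> not approaching (rel speed -2 <= 0)
Pair (1,2): pos 12,15 vel 4,-2 -> gap=3, closing at 6/unit, collide at t=1/2
Earliest collision: t=1/2 between 1 and 2

Answer: 1/2 1 2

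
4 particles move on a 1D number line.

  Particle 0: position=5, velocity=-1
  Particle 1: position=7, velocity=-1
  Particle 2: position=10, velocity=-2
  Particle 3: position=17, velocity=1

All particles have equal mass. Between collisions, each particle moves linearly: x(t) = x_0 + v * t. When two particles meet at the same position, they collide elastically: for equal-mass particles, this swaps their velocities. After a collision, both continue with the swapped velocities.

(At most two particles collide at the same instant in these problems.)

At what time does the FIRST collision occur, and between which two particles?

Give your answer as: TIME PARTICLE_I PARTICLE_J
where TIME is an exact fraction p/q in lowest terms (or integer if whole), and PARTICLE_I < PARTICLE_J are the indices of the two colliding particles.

Answer: 3 1 2

Derivation:
Pair (0,1): pos 5,7 vel -1,-1 -> not approaching (rel speed 0 <= 0)
Pair (1,2): pos 7,10 vel -1,-2 -> gap=3, closing at 1/unit, collide at t=3
Pair (2,3): pos 10,17 vel -2,1 -> not approaching (rel speed -3 <= 0)
Earliest collision: t=3 between 1 and 2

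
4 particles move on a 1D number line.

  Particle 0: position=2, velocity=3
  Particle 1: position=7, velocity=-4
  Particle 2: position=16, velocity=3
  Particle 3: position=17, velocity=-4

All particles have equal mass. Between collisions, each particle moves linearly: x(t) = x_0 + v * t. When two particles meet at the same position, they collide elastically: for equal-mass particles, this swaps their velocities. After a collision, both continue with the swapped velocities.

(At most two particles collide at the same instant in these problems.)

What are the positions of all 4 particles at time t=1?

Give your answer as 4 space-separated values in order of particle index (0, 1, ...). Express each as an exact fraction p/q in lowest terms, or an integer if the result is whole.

Collision at t=1/7: particles 2 and 3 swap velocities; positions: p0=17/7 p1=45/7 p2=115/7 p3=115/7; velocities now: v0=3 v1=-4 v2=-4 v3=3
Collision at t=5/7: particles 0 and 1 swap velocities; positions: p0=29/7 p1=29/7 p2=99/7 p3=127/7; velocities now: v0=-4 v1=3 v2=-4 v3=3
Advance to t=1 (no further collisions before then); velocities: v0=-4 v1=3 v2=-4 v3=3; positions = 3 5 13 19

Answer: 3 5 13 19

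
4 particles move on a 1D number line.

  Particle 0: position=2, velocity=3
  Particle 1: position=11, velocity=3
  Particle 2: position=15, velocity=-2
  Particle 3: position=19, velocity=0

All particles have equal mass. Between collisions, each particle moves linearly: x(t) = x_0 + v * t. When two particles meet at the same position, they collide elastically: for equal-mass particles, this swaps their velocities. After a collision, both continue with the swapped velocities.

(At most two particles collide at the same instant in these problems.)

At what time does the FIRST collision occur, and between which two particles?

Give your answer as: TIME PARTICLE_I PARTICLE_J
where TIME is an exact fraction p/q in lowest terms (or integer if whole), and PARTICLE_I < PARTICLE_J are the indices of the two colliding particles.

Answer: 4/5 1 2

Derivation:
Pair (0,1): pos 2,11 vel 3,3 -> not approaching (rel speed 0 <= 0)
Pair (1,2): pos 11,15 vel 3,-2 -> gap=4, closing at 5/unit, collide at t=4/5
Pair (2,3): pos 15,19 vel -2,0 -> not approaching (rel speed -2 <= 0)
Earliest collision: t=4/5 between 1 and 2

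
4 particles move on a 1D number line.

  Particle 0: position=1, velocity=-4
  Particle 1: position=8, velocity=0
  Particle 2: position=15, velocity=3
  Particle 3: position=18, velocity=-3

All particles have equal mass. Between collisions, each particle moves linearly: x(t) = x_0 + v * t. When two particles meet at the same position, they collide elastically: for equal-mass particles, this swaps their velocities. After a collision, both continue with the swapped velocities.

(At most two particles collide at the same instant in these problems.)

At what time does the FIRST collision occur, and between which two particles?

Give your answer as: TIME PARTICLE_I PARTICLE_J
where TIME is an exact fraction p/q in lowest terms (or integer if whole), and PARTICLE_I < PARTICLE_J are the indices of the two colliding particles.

Pair (0,1): pos 1,8 vel -4,0 -> not approaching (rel speed -4 <= 0)
Pair (1,2): pos 8,15 vel 0,3 -> not approaching (rel speed -3 <= 0)
Pair (2,3): pos 15,18 vel 3,-3 -> gap=3, closing at 6/unit, collide at t=1/2
Earliest collision: t=1/2 between 2 and 3

Answer: 1/2 2 3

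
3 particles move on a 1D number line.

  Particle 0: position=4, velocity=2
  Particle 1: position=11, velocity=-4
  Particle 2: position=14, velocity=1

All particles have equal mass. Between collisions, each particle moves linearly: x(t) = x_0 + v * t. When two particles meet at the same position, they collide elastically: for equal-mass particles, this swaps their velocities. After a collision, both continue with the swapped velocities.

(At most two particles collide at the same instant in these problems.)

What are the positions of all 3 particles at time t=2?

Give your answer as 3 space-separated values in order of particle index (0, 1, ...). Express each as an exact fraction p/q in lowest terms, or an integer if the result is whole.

Collision at t=7/6: particles 0 and 1 swap velocities; positions: p0=19/3 p1=19/3 p2=91/6; velocities now: v0=-4 v1=2 v2=1
Advance to t=2 (no further collisions before then); velocities: v0=-4 v1=2 v2=1; positions = 3 8 16

Answer: 3 8 16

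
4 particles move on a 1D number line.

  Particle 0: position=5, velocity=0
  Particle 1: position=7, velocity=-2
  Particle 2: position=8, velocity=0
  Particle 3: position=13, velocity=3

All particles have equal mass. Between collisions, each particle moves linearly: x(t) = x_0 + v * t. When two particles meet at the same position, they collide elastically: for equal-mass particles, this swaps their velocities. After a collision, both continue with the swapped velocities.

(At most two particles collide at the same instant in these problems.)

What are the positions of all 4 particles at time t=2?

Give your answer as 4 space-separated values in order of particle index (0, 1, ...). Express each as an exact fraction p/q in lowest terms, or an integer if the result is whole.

Collision at t=1: particles 0 and 1 swap velocities; positions: p0=5 p1=5 p2=8 p3=16; velocities now: v0=-2 v1=0 v2=0 v3=3
Advance to t=2 (no further collisions before then); velocities: v0=-2 v1=0 v2=0 v3=3; positions = 3 5 8 19

Answer: 3 5 8 19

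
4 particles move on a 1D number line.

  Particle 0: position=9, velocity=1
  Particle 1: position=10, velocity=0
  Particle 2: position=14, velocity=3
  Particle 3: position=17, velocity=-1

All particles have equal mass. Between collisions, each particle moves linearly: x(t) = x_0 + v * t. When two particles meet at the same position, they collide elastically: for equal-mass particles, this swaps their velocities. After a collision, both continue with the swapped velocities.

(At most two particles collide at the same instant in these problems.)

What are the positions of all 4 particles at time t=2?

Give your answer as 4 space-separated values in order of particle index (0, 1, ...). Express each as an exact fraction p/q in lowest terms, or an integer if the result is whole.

Collision at t=3/4: particles 2 and 3 swap velocities; positions: p0=39/4 p1=10 p2=65/4 p3=65/4; velocities now: v0=1 v1=0 v2=-1 v3=3
Collision at t=1: particles 0 and 1 swap velocities; positions: p0=10 p1=10 p2=16 p3=17; velocities now: v0=0 v1=1 v2=-1 v3=3
Advance to t=2 (no further collisions before then); velocities: v0=0 v1=1 v2=-1 v3=3; positions = 10 11 15 20

Answer: 10 11 15 20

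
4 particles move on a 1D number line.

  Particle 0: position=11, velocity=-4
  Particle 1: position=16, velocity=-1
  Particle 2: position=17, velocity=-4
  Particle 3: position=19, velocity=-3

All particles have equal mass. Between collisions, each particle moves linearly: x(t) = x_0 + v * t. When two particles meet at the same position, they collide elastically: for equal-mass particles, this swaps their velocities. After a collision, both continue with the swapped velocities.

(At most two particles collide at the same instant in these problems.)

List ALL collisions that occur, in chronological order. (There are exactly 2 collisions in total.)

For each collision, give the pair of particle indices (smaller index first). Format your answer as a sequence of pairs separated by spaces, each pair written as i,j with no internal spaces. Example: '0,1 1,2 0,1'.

Answer: 1,2 2,3

Derivation:
Collision at t=1/3: particles 1 and 2 swap velocities; positions: p0=29/3 p1=47/3 p2=47/3 p3=18; velocities now: v0=-4 v1=-4 v2=-1 v3=-3
Collision at t=3/2: particles 2 and 3 swap velocities; positions: p0=5 p1=11 p2=29/2 p3=29/2; velocities now: v0=-4 v1=-4 v2=-3 v3=-1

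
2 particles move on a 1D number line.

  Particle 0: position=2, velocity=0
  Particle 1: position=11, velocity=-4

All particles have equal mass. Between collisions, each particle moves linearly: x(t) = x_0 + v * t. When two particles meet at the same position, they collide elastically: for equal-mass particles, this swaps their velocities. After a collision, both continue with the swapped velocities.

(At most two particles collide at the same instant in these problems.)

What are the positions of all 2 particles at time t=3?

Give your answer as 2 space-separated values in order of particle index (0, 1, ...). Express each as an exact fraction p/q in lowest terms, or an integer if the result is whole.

Answer: -1 2

Derivation:
Collision at t=9/4: particles 0 and 1 swap velocities; positions: p0=2 p1=2; velocities now: v0=-4 v1=0
Advance to t=3 (no further collisions before then); velocities: v0=-4 v1=0; positions = -1 2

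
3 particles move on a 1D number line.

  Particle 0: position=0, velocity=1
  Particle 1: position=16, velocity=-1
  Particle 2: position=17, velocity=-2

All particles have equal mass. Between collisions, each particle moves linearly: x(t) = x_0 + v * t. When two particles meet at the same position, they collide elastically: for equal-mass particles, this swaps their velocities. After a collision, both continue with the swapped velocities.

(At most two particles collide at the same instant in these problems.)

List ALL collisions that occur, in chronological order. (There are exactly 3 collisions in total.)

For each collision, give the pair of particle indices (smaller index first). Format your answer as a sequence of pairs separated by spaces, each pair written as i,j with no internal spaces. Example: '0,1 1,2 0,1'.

Collision at t=1: particles 1 and 2 swap velocities; positions: p0=1 p1=15 p2=15; velocities now: v0=1 v1=-2 v2=-1
Collision at t=17/3: particles 0 and 1 swap velocities; positions: p0=17/3 p1=17/3 p2=31/3; velocities now: v0=-2 v1=1 v2=-1
Collision at t=8: particles 1 and 2 swap velocities; positions: p0=1 p1=8 p2=8; velocities now: v0=-2 v1=-1 v2=1

Answer: 1,2 0,1 1,2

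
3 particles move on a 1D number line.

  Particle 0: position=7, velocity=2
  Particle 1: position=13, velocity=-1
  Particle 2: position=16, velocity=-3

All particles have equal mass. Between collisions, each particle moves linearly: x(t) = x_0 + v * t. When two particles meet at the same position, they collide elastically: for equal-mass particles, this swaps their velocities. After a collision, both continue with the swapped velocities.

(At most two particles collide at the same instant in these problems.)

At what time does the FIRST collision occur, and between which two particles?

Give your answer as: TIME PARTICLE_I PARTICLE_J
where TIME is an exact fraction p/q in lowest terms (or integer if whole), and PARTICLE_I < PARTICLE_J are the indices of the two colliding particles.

Answer: 3/2 1 2

Derivation:
Pair (0,1): pos 7,13 vel 2,-1 -> gap=6, closing at 3/unit, collide at t=2
Pair (1,2): pos 13,16 vel -1,-3 -> gap=3, closing at 2/unit, collide at t=3/2
Earliest collision: t=3/2 between 1 and 2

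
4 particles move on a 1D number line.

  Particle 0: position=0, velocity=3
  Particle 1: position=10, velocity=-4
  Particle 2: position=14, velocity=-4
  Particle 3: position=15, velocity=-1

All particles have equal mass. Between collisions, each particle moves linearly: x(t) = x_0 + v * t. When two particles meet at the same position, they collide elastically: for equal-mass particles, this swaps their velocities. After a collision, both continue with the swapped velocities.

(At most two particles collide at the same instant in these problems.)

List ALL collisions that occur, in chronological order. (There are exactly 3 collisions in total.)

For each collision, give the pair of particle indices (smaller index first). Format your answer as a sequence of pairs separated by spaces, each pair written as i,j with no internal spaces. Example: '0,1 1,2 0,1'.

Answer: 0,1 1,2 2,3

Derivation:
Collision at t=10/7: particles 0 and 1 swap velocities; positions: p0=30/7 p1=30/7 p2=58/7 p3=95/7; velocities now: v0=-4 v1=3 v2=-4 v3=-1
Collision at t=2: particles 1 and 2 swap velocities; positions: p0=2 p1=6 p2=6 p3=13; velocities now: v0=-4 v1=-4 v2=3 v3=-1
Collision at t=15/4: particles 2 and 3 swap velocities; positions: p0=-5 p1=-1 p2=45/4 p3=45/4; velocities now: v0=-4 v1=-4 v2=-1 v3=3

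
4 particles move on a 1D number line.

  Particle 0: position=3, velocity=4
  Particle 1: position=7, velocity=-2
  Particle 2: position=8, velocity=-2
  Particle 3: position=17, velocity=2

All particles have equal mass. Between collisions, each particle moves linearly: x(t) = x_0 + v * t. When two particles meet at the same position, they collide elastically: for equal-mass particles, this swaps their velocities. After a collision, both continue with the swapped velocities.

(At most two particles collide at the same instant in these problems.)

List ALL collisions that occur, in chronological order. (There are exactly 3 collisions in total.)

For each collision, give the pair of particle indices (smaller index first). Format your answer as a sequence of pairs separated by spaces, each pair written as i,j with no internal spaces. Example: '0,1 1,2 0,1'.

Collision at t=2/3: particles 0 and 1 swap velocities; positions: p0=17/3 p1=17/3 p2=20/3 p3=55/3; velocities now: v0=-2 v1=4 v2=-2 v3=2
Collision at t=5/6: particles 1 and 2 swap velocities; positions: p0=16/3 p1=19/3 p2=19/3 p3=56/3; velocities now: v0=-2 v1=-2 v2=4 v3=2
Collision at t=7: particles 2 and 3 swap velocities; positions: p0=-7 p1=-6 p2=31 p3=31; velocities now: v0=-2 v1=-2 v2=2 v3=4

Answer: 0,1 1,2 2,3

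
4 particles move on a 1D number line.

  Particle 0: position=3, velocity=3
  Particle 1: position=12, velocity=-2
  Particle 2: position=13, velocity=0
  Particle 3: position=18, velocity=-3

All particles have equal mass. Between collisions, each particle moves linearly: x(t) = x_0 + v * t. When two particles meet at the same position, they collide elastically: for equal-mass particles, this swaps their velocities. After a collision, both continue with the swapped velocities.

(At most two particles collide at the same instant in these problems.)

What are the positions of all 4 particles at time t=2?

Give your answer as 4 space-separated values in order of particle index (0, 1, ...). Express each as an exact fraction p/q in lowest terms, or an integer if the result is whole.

Collision at t=5/3: particles 2 and 3 swap velocities; positions: p0=8 p1=26/3 p2=13 p3=13; velocities now: v0=3 v1=-2 v2=-3 v3=0
Collision at t=9/5: particles 0 and 1 swap velocities; positions: p0=42/5 p1=42/5 p2=63/5 p3=13; velocities now: v0=-2 v1=3 v2=-3 v3=0
Advance to t=2 (no further collisions before then); velocities: v0=-2 v1=3 v2=-3 v3=0; positions = 8 9 12 13

Answer: 8 9 12 13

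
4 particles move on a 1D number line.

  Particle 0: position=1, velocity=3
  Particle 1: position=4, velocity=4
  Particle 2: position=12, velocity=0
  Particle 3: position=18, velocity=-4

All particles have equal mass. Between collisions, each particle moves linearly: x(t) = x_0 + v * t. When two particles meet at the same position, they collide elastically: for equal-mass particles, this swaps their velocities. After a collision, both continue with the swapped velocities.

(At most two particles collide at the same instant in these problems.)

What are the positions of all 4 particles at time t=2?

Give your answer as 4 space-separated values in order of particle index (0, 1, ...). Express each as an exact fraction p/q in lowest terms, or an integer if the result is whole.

Collision at t=3/2: particles 2 and 3 swap velocities; positions: p0=11/2 p1=10 p2=12 p3=12; velocities now: v0=3 v1=4 v2=-4 v3=0
Collision at t=7/4: particles 1 and 2 swap velocities; positions: p0=25/4 p1=11 p2=11 p3=12; velocities now: v0=3 v1=-4 v2=4 v3=0
Collision at t=2: particles 2 and 3 swap velocities; positions: p0=7 p1=10 p2=12 p3=12; velocities now: v0=3 v1=-4 v2=0 v3=4
Advance to t=2 (no further collisions before then); velocities: v0=3 v1=-4 v2=0 v3=4; positions = 7 10 12 12

Answer: 7 10 12 12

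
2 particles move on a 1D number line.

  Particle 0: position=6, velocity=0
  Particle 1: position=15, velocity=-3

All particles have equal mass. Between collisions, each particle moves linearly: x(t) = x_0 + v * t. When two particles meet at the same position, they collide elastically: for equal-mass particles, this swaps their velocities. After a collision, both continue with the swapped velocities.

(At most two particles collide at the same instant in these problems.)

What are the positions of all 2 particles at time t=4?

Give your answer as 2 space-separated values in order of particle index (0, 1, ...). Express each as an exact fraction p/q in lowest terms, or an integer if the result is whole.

Answer: 3 6

Derivation:
Collision at t=3: particles 0 and 1 swap velocities; positions: p0=6 p1=6; velocities now: v0=-3 v1=0
Advance to t=4 (no further collisions before then); velocities: v0=-3 v1=0; positions = 3 6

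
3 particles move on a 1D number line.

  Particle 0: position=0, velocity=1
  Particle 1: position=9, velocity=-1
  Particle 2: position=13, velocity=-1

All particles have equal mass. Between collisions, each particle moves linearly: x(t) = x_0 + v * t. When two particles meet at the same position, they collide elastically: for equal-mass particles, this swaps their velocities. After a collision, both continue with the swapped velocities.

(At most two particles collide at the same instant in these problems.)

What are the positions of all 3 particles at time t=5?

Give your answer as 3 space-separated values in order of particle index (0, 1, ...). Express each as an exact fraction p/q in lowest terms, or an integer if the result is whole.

Collision at t=9/2: particles 0 and 1 swap velocities; positions: p0=9/2 p1=9/2 p2=17/2; velocities now: v0=-1 v1=1 v2=-1
Advance to t=5 (no further collisions before then); velocities: v0=-1 v1=1 v2=-1; positions = 4 5 8

Answer: 4 5 8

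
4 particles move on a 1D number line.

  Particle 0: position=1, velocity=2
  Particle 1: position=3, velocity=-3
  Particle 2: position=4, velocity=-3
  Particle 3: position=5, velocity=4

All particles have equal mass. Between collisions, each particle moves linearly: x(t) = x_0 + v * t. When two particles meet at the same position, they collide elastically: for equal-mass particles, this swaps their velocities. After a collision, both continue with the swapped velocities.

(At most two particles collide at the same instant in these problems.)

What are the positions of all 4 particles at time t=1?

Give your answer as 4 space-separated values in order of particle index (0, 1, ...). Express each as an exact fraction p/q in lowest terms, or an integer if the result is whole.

Collision at t=2/5: particles 0 and 1 swap velocities; positions: p0=9/5 p1=9/5 p2=14/5 p3=33/5; velocities now: v0=-3 v1=2 v2=-3 v3=4
Collision at t=3/5: particles 1 and 2 swap velocities; positions: p0=6/5 p1=11/5 p2=11/5 p3=37/5; velocities now: v0=-3 v1=-3 v2=2 v3=4
Advance to t=1 (no further collisions before then); velocities: v0=-3 v1=-3 v2=2 v3=4; positions = 0 1 3 9

Answer: 0 1 3 9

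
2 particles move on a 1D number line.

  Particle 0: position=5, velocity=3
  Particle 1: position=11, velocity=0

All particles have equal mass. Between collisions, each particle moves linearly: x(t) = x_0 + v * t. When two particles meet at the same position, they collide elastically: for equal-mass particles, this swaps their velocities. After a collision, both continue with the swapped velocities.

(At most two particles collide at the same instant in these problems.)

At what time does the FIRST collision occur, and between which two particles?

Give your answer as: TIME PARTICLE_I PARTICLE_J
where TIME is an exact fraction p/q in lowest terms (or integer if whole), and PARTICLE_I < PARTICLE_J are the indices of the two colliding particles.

Answer: 2 0 1

Derivation:
Pair (0,1): pos 5,11 vel 3,0 -> gap=6, closing at 3/unit, collide at t=2
Earliest collision: t=2 between 0 and 1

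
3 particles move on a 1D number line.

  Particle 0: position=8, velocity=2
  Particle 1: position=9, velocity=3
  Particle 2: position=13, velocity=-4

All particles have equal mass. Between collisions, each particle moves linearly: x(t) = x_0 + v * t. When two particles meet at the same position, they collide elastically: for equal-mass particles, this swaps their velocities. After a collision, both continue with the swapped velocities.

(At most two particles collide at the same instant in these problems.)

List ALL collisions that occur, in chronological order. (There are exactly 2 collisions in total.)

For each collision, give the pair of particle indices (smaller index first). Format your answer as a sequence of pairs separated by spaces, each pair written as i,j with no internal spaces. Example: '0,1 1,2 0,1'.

Collision at t=4/7: particles 1 and 2 swap velocities; positions: p0=64/7 p1=75/7 p2=75/7; velocities now: v0=2 v1=-4 v2=3
Collision at t=5/6: particles 0 and 1 swap velocities; positions: p0=29/3 p1=29/3 p2=23/2; velocities now: v0=-4 v1=2 v2=3

Answer: 1,2 0,1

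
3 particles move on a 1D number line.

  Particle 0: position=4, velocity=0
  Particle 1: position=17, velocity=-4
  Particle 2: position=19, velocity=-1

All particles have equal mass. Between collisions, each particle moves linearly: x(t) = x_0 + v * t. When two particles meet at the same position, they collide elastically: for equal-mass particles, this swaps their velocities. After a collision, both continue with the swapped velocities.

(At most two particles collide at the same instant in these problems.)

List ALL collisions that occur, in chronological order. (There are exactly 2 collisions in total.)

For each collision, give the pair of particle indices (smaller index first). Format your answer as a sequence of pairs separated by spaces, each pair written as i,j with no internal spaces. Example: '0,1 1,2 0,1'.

Collision at t=13/4: particles 0 and 1 swap velocities; positions: p0=4 p1=4 p2=63/4; velocities now: v0=-4 v1=0 v2=-1
Collision at t=15: particles 1 and 2 swap velocities; positions: p0=-43 p1=4 p2=4; velocities now: v0=-4 v1=-1 v2=0

Answer: 0,1 1,2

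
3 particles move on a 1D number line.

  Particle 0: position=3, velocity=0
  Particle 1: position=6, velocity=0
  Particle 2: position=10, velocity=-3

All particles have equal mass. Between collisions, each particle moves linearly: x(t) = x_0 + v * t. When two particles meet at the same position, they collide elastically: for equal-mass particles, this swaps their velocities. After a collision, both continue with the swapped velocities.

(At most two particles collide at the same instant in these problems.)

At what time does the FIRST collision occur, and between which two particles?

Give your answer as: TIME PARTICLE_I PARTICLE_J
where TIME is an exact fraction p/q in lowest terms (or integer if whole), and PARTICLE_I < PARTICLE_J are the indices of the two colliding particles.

Answer: 4/3 1 2

Derivation:
Pair (0,1): pos 3,6 vel 0,0 -> not approaching (rel speed 0 <= 0)
Pair (1,2): pos 6,10 vel 0,-3 -> gap=4, closing at 3/unit, collide at t=4/3
Earliest collision: t=4/3 between 1 and 2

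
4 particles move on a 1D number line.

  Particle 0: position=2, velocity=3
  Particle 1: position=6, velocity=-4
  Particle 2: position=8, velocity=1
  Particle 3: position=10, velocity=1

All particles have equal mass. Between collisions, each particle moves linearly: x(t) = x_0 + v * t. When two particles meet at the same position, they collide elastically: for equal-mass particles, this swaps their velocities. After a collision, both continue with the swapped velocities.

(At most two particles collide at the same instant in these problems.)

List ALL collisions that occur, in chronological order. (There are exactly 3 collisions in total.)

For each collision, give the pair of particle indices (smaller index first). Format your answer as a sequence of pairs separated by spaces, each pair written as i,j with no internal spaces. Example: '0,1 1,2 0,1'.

Collision at t=4/7: particles 0 and 1 swap velocities; positions: p0=26/7 p1=26/7 p2=60/7 p3=74/7; velocities now: v0=-4 v1=3 v2=1 v3=1
Collision at t=3: particles 1 and 2 swap velocities; positions: p0=-6 p1=11 p2=11 p3=13; velocities now: v0=-4 v1=1 v2=3 v3=1
Collision at t=4: particles 2 and 3 swap velocities; positions: p0=-10 p1=12 p2=14 p3=14; velocities now: v0=-4 v1=1 v2=1 v3=3

Answer: 0,1 1,2 2,3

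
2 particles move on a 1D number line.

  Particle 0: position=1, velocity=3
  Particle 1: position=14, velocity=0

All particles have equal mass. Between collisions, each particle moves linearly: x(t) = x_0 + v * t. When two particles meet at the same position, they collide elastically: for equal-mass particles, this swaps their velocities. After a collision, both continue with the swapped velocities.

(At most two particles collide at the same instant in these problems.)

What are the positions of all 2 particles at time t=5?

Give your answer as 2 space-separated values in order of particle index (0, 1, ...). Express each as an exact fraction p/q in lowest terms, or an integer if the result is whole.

Collision at t=13/3: particles 0 and 1 swap velocities; positions: p0=14 p1=14; velocities now: v0=0 v1=3
Advance to t=5 (no further collisions before then); velocities: v0=0 v1=3; positions = 14 16

Answer: 14 16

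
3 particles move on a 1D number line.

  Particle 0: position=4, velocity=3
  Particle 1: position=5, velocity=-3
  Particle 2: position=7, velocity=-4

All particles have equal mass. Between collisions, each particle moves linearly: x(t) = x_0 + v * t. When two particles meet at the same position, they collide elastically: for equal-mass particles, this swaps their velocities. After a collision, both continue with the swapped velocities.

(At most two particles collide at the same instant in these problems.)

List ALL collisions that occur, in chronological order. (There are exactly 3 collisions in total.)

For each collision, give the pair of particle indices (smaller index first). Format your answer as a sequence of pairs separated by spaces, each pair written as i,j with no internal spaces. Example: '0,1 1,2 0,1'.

Answer: 0,1 1,2 0,1

Derivation:
Collision at t=1/6: particles 0 and 1 swap velocities; positions: p0=9/2 p1=9/2 p2=19/3; velocities now: v0=-3 v1=3 v2=-4
Collision at t=3/7: particles 1 and 2 swap velocities; positions: p0=26/7 p1=37/7 p2=37/7; velocities now: v0=-3 v1=-4 v2=3
Collision at t=2: particles 0 and 1 swap velocities; positions: p0=-1 p1=-1 p2=10; velocities now: v0=-4 v1=-3 v2=3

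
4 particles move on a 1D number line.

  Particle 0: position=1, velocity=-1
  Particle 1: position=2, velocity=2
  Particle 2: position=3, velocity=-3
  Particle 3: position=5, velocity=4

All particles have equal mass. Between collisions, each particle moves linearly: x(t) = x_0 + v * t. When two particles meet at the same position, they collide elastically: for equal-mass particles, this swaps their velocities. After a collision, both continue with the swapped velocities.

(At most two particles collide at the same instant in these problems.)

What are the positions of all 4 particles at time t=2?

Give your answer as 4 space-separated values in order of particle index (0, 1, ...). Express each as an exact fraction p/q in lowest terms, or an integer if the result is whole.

Collision at t=1/5: particles 1 and 2 swap velocities; positions: p0=4/5 p1=12/5 p2=12/5 p3=29/5; velocities now: v0=-1 v1=-3 v2=2 v3=4
Collision at t=1: particles 0 and 1 swap velocities; positions: p0=0 p1=0 p2=4 p3=9; velocities now: v0=-3 v1=-1 v2=2 v3=4
Advance to t=2 (no further collisions before then); velocities: v0=-3 v1=-1 v2=2 v3=4; positions = -3 -1 6 13

Answer: -3 -1 6 13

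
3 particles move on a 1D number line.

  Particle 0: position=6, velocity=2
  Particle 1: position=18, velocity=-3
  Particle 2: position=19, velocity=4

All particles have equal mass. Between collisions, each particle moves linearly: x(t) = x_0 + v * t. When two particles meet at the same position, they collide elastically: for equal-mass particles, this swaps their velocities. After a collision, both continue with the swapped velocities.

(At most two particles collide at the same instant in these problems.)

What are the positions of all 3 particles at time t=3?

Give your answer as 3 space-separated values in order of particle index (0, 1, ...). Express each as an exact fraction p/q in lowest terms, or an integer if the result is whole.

Answer: 9 12 31

Derivation:
Collision at t=12/5: particles 0 and 1 swap velocities; positions: p0=54/5 p1=54/5 p2=143/5; velocities now: v0=-3 v1=2 v2=4
Advance to t=3 (no further collisions before then); velocities: v0=-3 v1=2 v2=4; positions = 9 12 31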